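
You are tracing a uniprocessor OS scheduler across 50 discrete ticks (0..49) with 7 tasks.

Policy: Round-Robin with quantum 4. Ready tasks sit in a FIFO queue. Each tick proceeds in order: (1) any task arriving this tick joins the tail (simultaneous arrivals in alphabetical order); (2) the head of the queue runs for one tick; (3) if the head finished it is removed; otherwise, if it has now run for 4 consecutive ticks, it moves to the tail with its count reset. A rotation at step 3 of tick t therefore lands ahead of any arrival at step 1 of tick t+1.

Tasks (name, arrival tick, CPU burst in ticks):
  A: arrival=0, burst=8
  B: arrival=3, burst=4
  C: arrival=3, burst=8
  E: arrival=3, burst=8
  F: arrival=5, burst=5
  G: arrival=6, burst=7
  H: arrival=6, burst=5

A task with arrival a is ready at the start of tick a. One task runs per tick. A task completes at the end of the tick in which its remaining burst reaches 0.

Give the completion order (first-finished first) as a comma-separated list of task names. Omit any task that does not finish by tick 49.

t=0: queue=[A] q_used=0 → run A
t=1: queue=[A] q_used=1 → run A
t=2: queue=[A] q_used=2 → run A
t=3: queue=[A,B,C,E] q_used=3 → run A
t=4: queue=[B,C,E,A] q_used=0 → run B
t=5: queue=[B,C,E,A,F] q_used=1 → run B
t=6: queue=[B,C,E,A,F,G,H] q_used=2 → run B
t=7: queue=[B,C,E,A,F,G,H] q_used=3 → run B
t=8: queue=[C,E,A,F,G,H] q_used=0 → run C
t=9: queue=[C,E,A,F,G,H] q_used=1 → run C
t=10: queue=[C,E,A,F,G,H] q_used=2 → run C
t=11: queue=[C,E,A,F,G,H] q_used=3 → run C
t=12: queue=[E,A,F,G,H,C] q_used=0 → run E
t=13: queue=[E,A,F,G,H,C] q_used=1 → run E
t=14: queue=[E,A,F,G,H,C] q_used=2 → run E
t=15: queue=[E,A,F,G,H,C] q_used=3 → run E
t=16: queue=[A,F,G,H,C,E] q_used=0 → run A
t=17: queue=[A,F,G,H,C,E] q_used=1 → run A
t=18: queue=[A,F,G,H,C,E] q_used=2 → run A
t=19: queue=[A,F,G,H,C,E] q_used=3 → run A
t=20: queue=[F,G,H,C,E] q_used=0 → run F
t=21: queue=[F,G,H,C,E] q_used=1 → run F
t=22: queue=[F,G,H,C,E] q_used=2 → run F
t=23: queue=[F,G,H,C,E] q_used=3 → run F
t=24: queue=[G,H,C,E,F] q_used=0 → run G
t=25: queue=[G,H,C,E,F] q_used=1 → run G
t=26: queue=[G,H,C,E,F] q_used=2 → run G
t=27: queue=[G,H,C,E,F] q_used=3 → run G
t=28: queue=[H,C,E,F,G] q_used=0 → run H
t=29: queue=[H,C,E,F,G] q_used=1 → run H
t=30: queue=[H,C,E,F,G] q_used=2 → run H
t=31: queue=[H,C,E,F,G] q_used=3 → run H
t=32: queue=[C,E,F,G,H] q_used=0 → run C
t=33: queue=[C,E,F,G,H] q_used=1 → run C
t=34: queue=[C,E,F,G,H] q_used=2 → run C
t=35: queue=[C,E,F,G,H] q_used=3 → run C
t=36: queue=[E,F,G,H] q_used=0 → run E
t=37: queue=[E,F,G,H] q_used=1 → run E
t=38: queue=[E,F,G,H] q_used=2 → run E
t=39: queue=[E,F,G,H] q_used=3 → run E
t=40: queue=[F,G,H] q_used=0 → run F
t=41: queue=[G,H] q_used=0 → run G
t=42: queue=[G,H] q_used=1 → run G
t=43: queue=[G,H] q_used=2 → run G
t=44: queue=[H] q_used=0 → run H
t=45: (idle)
t=46: (idle)
t=47: (idle)
t=48: (idle)
t=49: (idle)

completion order = B, A, C, E, F, G, H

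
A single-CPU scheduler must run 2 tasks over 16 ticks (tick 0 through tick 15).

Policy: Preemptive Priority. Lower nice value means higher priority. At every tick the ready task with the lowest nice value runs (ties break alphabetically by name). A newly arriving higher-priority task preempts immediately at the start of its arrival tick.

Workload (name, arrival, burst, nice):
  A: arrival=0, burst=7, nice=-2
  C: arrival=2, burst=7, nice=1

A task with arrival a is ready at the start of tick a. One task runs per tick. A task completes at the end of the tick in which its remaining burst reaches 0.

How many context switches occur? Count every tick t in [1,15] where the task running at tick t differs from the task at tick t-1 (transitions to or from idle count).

context switches = 2

t=0: ready={A} → run A
t=1: ready={A} → run A
t=2: ready={A,C} → run A
t=3: ready={A,C} → run A
t=4: ready={A,C} → run A
t=5: ready={A,C} → run A
t=6: ready={A,C} → run A
t=7: ready={C} → run C
t=8: ready={C} → run C
t=9: ready={C} → run C
t=10: ready={C} → run C
t=11: ready={C} → run C
t=12: ready={C} → run C
t=13: ready={C} → run C
t=14: (idle)
t=15: (idle)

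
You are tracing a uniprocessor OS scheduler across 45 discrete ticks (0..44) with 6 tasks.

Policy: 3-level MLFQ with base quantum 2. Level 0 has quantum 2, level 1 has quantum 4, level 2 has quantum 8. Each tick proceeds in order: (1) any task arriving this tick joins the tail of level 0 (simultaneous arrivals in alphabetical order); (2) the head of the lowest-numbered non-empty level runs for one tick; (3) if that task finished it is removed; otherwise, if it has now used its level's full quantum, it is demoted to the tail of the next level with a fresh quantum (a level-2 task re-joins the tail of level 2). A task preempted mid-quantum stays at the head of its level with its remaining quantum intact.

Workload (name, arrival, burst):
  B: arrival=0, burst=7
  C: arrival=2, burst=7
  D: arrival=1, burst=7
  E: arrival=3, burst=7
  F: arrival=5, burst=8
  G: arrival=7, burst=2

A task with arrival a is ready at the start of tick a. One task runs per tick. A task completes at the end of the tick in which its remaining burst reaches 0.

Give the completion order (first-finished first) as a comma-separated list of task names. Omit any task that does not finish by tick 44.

t=0: L0/L1/L2 = B/-/- → run B
t=1: L0/L1/L2 = BD/-/- → run B
t=2: L0/L1/L2 = DC/B/- → run D
t=3: L0/L1/L2 = DCE/B/- → run D
t=4: L0/L1/L2 = CE/BD/- → run C
t=5: L0/L1/L2 = CEF/BD/- → run C
t=6: L0/L1/L2 = EF/BDC/- → run E
t=7: L0/L1/L2 = EFG/BDC/- → run E
t=8: L0/L1/L2 = FG/BDCE/- → run F
t=9: L0/L1/L2 = FG/BDCE/- → run F
t=10: L0/L1/L2 = G/BDCEF/- → run G
t=11: L0/L1/L2 = G/BDCEF/- → run G
t=12: L0/L1/L2 = -/BDCEF/- → run B
t=13: L0/L1/L2 = -/BDCEF/- → run B
t=14: L0/L1/L2 = -/BDCEF/- → run B
t=15: L0/L1/L2 = -/BDCEF/- → run B
t=16: L0/L1/L2 = -/DCEF/B → run D
t=17: L0/L1/L2 = -/DCEF/B → run D
t=18: L0/L1/L2 = -/DCEF/B → run D
t=19: L0/L1/L2 = -/DCEF/B → run D
t=20: L0/L1/L2 = -/CEF/BD → run C
t=21: L0/L1/L2 = -/CEF/BD → run C
t=22: L0/L1/L2 = -/CEF/BD → run C
t=23: L0/L1/L2 = -/CEF/BD → run C
t=24: L0/L1/L2 = -/EF/BDC → run E
t=25: L0/L1/L2 = -/EF/BDC → run E
t=26: L0/L1/L2 = -/EF/BDC → run E
t=27: L0/L1/L2 = -/EF/BDC → run E
t=28: L0/L1/L2 = -/F/BDCE → run F
t=29: L0/L1/L2 = -/F/BDCE → run F
t=30: L0/L1/L2 = -/F/BDCE → run F
t=31: L0/L1/L2 = -/F/BDCE → run F
t=32: L0/L1/L2 = -/-/BDCEF → run B
t=33: L0/L1/L2 = -/-/DCEF → run D
t=34: L0/L1/L2 = -/-/CEF → run C
t=35: L0/L1/L2 = -/-/EF → run E
t=36: L0/L1/L2 = -/-/F → run F
t=37: L0/L1/L2 = -/-/F → run F
t=38: (idle)
t=39: (idle)
t=40: (idle)
t=41: (idle)
t=42: (idle)
t=43: (idle)
t=44: (idle)

completion order = G, B, D, C, E, F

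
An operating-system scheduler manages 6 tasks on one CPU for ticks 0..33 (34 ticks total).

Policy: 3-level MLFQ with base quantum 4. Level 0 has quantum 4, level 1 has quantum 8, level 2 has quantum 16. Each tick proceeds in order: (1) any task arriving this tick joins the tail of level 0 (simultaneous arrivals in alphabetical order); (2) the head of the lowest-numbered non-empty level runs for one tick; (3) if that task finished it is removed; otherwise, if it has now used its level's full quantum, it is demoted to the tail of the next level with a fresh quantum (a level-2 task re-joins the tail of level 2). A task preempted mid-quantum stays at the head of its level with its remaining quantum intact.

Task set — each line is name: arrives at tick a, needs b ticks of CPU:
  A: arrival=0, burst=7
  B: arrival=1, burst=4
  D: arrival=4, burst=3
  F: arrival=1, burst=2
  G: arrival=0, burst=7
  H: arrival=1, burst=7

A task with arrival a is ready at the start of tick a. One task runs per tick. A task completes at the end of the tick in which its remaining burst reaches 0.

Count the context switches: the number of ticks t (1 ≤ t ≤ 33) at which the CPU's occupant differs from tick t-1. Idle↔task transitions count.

context switches = 9

t=0: L0/L1/L2 = AG/-/- → run A
t=1: L0/L1/L2 = AGBFH/-/- → run A
t=2: L0/L1/L2 = AGBFH/-/- → run A
t=3: L0/L1/L2 = AGBFH/-/- → run A
t=4: L0/L1/L2 = GBFHD/A/- → run G
t=5: L0/L1/L2 = GBFHD/A/- → run G
t=6: L0/L1/L2 = GBFHD/A/- → run G
t=7: L0/L1/L2 = GBFHD/A/- → run G
t=8: L0/L1/L2 = BFHD/AG/- → run B
t=9: L0/L1/L2 = BFHD/AG/- → run B
t=10: L0/L1/L2 = BFHD/AG/- → run B
t=11: L0/L1/L2 = BFHD/AG/- → run B
t=12: L0/L1/L2 = FHD/AG/- → run F
t=13: L0/L1/L2 = FHD/AG/- → run F
t=14: L0/L1/L2 = HD/AG/- → run H
t=15: L0/L1/L2 = HD/AG/- → run H
t=16: L0/L1/L2 = HD/AG/- → run H
t=17: L0/L1/L2 = HD/AG/- → run H
t=18: L0/L1/L2 = D/AGH/- → run D
t=19: L0/L1/L2 = D/AGH/- → run D
t=20: L0/L1/L2 = D/AGH/- → run D
t=21: L0/L1/L2 = -/AGH/- → run A
t=22: L0/L1/L2 = -/AGH/- → run A
t=23: L0/L1/L2 = -/AGH/- → run A
t=24: L0/L1/L2 = -/GH/- → run G
t=25: L0/L1/L2 = -/GH/- → run G
t=26: L0/L1/L2 = -/GH/- → run G
t=27: L0/L1/L2 = -/H/- → run H
t=28: L0/L1/L2 = -/H/- → run H
t=29: L0/L1/L2 = -/H/- → run H
t=30: (idle)
t=31: (idle)
t=32: (idle)
t=33: (idle)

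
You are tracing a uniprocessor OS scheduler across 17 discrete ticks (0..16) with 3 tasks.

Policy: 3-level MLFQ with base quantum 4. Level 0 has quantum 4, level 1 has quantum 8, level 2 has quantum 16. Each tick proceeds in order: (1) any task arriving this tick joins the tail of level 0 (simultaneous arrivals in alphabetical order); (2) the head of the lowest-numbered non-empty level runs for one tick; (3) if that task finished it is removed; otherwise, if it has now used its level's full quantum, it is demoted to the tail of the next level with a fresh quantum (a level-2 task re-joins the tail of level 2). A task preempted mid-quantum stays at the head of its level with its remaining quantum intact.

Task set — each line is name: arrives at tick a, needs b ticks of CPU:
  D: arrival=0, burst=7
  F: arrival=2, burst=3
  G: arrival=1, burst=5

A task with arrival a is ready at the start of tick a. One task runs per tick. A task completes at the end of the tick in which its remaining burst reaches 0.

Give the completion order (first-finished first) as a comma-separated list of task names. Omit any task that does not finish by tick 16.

completion order = F, D, G

t=0: L0/L1/L2 = D/-/- → run D
t=1: L0/L1/L2 = DG/-/- → run D
t=2: L0/L1/L2 = DGF/-/- → run D
t=3: L0/L1/L2 = DGF/-/- → run D
t=4: L0/L1/L2 = GF/D/- → run G
t=5: L0/L1/L2 = GF/D/- → run G
t=6: L0/L1/L2 = GF/D/- → run G
t=7: L0/L1/L2 = GF/D/- → run G
t=8: L0/L1/L2 = F/DG/- → run F
t=9: L0/L1/L2 = F/DG/- → run F
t=10: L0/L1/L2 = F/DG/- → run F
t=11: L0/L1/L2 = -/DG/- → run D
t=12: L0/L1/L2 = -/DG/- → run D
t=13: L0/L1/L2 = -/DG/- → run D
t=14: L0/L1/L2 = -/G/- → run G
t=15: (idle)
t=16: (idle)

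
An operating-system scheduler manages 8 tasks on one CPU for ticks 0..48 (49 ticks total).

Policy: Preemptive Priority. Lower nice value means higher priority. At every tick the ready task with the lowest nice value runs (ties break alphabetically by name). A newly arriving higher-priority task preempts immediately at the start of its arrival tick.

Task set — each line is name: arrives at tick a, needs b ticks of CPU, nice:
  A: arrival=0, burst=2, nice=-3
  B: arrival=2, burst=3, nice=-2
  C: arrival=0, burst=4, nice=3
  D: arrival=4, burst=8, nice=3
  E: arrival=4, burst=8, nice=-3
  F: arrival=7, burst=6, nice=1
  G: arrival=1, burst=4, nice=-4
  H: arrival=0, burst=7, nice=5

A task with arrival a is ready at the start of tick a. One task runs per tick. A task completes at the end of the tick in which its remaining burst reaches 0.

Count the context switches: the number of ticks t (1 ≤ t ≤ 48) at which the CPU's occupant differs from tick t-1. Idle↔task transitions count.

t=0: ready={A,C,H} → run A
t=1: ready={A,C,G,H} → run G
t=2: ready={A,B,C,G,H} → run G
t=3: ready={A,B,C,G,H} → run G
t=4: ready={A,B,C,D,E,G,H} → run G
t=5: ready={A,B,C,D,E,H} → run A
t=6: ready={B,C,D,E,H} → run E
t=7: ready={B,C,D,E,F,H} → run E
t=8: ready={B,C,D,E,F,H} → run E
t=9: ready={B,C,D,E,F,H} → run E
t=10: ready={B,C,D,E,F,H} → run E
t=11: ready={B,C,D,E,F,H} → run E
t=12: ready={B,C,D,E,F,H} → run E
t=13: ready={B,C,D,E,F,H} → run E
t=14: ready={B,C,D,F,H} → run B
t=15: ready={B,C,D,F,H} → run B
t=16: ready={B,C,D,F,H} → run B
t=17: ready={C,D,F,H} → run F
t=18: ready={C,D,F,H} → run F
t=19: ready={C,D,F,H} → run F
t=20: ready={C,D,F,H} → run F
t=21: ready={C,D,F,H} → run F
t=22: ready={C,D,F,H} → run F
t=23: ready={C,D,H} → run C
t=24: ready={C,D,H} → run C
t=25: ready={C,D,H} → run C
t=26: ready={C,D,H} → run C
t=27: ready={D,H} → run D
t=28: ready={D,H} → run D
t=29: ready={D,H} → run D
t=30: ready={D,H} → run D
t=31: ready={D,H} → run D
t=32: ready={D,H} → run D
t=33: ready={D,H} → run D
t=34: ready={D,H} → run D
t=35: ready={H} → run H
t=36: ready={H} → run H
t=37: ready={H} → run H
t=38: ready={H} → run H
t=39: ready={H} → run H
t=40: ready={H} → run H
t=41: ready={H} → run H
t=42: (idle)
t=43: (idle)
t=44: (idle)
t=45: (idle)
t=46: (idle)
t=47: (idle)
t=48: (idle)

context switches = 9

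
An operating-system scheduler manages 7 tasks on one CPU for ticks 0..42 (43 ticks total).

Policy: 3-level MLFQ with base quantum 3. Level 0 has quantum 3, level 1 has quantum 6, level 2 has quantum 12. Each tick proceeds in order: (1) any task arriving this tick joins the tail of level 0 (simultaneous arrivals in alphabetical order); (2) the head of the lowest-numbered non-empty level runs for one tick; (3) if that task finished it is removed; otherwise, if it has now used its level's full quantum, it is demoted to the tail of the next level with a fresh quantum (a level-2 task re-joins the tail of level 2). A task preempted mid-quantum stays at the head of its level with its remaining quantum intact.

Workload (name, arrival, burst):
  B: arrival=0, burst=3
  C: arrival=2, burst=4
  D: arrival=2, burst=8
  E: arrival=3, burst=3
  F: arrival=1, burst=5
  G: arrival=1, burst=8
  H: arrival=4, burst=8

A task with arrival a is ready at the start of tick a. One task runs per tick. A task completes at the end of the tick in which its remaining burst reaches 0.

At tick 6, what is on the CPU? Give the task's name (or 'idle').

running at tick 6 = G

t=0: L0/L1/L2 = B/-/- → run B
t=1: L0/L1/L2 = BFG/-/- → run B
t=2: L0/L1/L2 = BFGCD/-/- → run B
t=3: L0/L1/L2 = FGCDE/-/- → run F
t=4: L0/L1/L2 = FGCDEH/-/- → run F
t=5: L0/L1/L2 = FGCDEH/-/- → run F
t=6: L0/L1/L2 = GCDEH/F/- → run G
t=7: L0/L1/L2 = GCDEH/F/- → run G
t=8: L0/L1/L2 = GCDEH/F/- → run G
t=9: L0/L1/L2 = CDEH/FG/- → run C
t=10: L0/L1/L2 = CDEH/FG/- → run C
t=11: L0/L1/L2 = CDEH/FG/- → run C
t=12: L0/L1/L2 = DEH/FGC/- → run D
t=13: L0/L1/L2 = DEH/FGC/- → run D
t=14: L0/L1/L2 = DEH/FGC/- → run D
t=15: L0/L1/L2 = EH/FGCD/- → run E
t=16: L0/L1/L2 = EH/FGCD/- → run E
t=17: L0/L1/L2 = EH/FGCD/- → run E
t=18: L0/L1/L2 = H/FGCD/- → run H
t=19: L0/L1/L2 = H/FGCD/- → run H
t=20: L0/L1/L2 = H/FGCD/- → run H
t=21: L0/L1/L2 = -/FGCDH/- → run F
t=22: L0/L1/L2 = -/FGCDH/- → run F
t=23: L0/L1/L2 = -/GCDH/- → run G
t=24: L0/L1/L2 = -/GCDH/- → run G
t=25: L0/L1/L2 = -/GCDH/- → run G
t=26: L0/L1/L2 = -/GCDH/- → run G
t=27: L0/L1/L2 = -/GCDH/- → run G
t=28: L0/L1/L2 = -/CDH/- → run C
t=29: L0/L1/L2 = -/DH/- → run D
t=30: L0/L1/L2 = -/DH/- → run D
t=31: L0/L1/L2 = -/DH/- → run D
t=32: L0/L1/L2 = -/DH/- → run D
t=33: L0/L1/L2 = -/DH/- → run D
t=34: L0/L1/L2 = -/H/- → run H
t=35: L0/L1/L2 = -/H/- → run H
t=36: L0/L1/L2 = -/H/- → run H
t=37: L0/L1/L2 = -/H/- → run H
t=38: L0/L1/L2 = -/H/- → run H
t=39: (idle)
t=40: (idle)
t=41: (idle)
t=42: (idle)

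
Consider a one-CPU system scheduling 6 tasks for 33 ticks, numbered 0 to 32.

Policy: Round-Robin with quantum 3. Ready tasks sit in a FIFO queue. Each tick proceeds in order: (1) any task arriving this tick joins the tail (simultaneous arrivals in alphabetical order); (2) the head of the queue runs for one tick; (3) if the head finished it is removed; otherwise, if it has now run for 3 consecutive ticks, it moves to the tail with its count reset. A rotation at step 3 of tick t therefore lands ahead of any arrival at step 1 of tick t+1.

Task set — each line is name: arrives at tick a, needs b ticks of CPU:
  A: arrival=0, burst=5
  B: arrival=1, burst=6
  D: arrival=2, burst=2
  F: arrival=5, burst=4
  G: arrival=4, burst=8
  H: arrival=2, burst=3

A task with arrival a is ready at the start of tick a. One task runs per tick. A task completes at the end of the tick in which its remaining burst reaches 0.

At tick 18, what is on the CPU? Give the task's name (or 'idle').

t=0: queue=[A] q_used=0 → run A
t=1: queue=[A,B] q_used=1 → run A
t=2: queue=[A,B,D,H] q_used=2 → run A
t=3: queue=[B,D,H,A] q_used=0 → run B
t=4: queue=[B,D,H,A,G] q_used=1 → run B
t=5: queue=[B,D,H,A,G,F] q_used=2 → run B
t=6: queue=[D,H,A,G,F,B] q_used=0 → run D
t=7: queue=[D,H,A,G,F,B] q_used=1 → run D
t=8: queue=[H,A,G,F,B] q_used=0 → run H
t=9: queue=[H,A,G,F,B] q_used=1 → run H
t=10: queue=[H,A,G,F,B] q_used=2 → run H
t=11: queue=[A,G,F,B] q_used=0 → run A
t=12: queue=[A,G,F,B] q_used=1 → run A
t=13: queue=[G,F,B] q_used=0 → run G
t=14: queue=[G,F,B] q_used=1 → run G
t=15: queue=[G,F,B] q_used=2 → run G
t=16: queue=[F,B,G] q_used=0 → run F
t=17: queue=[F,B,G] q_used=1 → run F
t=18: queue=[F,B,G] q_used=2 → run F
t=19: queue=[B,G,F] q_used=0 → run B
t=20: queue=[B,G,F] q_used=1 → run B
t=21: queue=[B,G,F] q_used=2 → run B
t=22: queue=[G,F] q_used=0 → run G
t=23: queue=[G,F] q_used=1 → run G
t=24: queue=[G,F] q_used=2 → run G
t=25: queue=[F,G] q_used=0 → run F
t=26: queue=[G] q_used=0 → run G
t=27: queue=[G] q_used=1 → run G
t=28: (idle)
t=29: (idle)
t=30: (idle)
t=31: (idle)
t=32: (idle)

running at tick 18 = F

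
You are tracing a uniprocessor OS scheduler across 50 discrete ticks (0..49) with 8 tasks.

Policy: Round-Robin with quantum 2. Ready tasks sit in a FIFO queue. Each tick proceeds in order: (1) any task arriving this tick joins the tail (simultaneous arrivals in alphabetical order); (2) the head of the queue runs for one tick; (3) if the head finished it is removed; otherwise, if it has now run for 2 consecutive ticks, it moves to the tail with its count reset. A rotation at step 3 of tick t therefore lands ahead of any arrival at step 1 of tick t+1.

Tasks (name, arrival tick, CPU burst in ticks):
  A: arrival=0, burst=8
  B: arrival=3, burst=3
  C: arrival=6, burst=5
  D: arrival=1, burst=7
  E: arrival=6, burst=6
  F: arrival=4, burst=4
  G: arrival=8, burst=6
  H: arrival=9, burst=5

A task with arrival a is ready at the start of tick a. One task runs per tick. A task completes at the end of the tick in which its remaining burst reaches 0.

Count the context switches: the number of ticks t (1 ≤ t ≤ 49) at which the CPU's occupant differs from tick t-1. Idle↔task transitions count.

t=0: queue=[A] q_used=0 → run A
t=1: queue=[A,D] q_used=1 → run A
t=2: queue=[D,A] q_used=0 → run D
t=3: queue=[D,A,B] q_used=1 → run D
t=4: queue=[A,B,D,F] q_used=0 → run A
t=5: queue=[A,B,D,F] q_used=1 → run A
t=6: queue=[B,D,F,A,C,E] q_used=0 → run B
t=7: queue=[B,D,F,A,C,E] q_used=1 → run B
t=8: queue=[D,F,A,C,E,B,G] q_used=0 → run D
t=9: queue=[D,F,A,C,E,B,G,H] q_used=1 → run D
t=10: queue=[F,A,C,E,B,G,H,D] q_used=0 → run F
t=11: queue=[F,A,C,E,B,G,H,D] q_used=1 → run F
t=12: queue=[A,C,E,B,G,H,D,F] q_used=0 → run A
t=13: queue=[A,C,E,B,G,H,D,F] q_used=1 → run A
t=14: queue=[C,E,B,G,H,D,F,A] q_used=0 → run C
t=15: queue=[C,E,B,G,H,D,F,A] q_used=1 → run C
t=16: queue=[E,B,G,H,D,F,A,C] q_used=0 → run E
t=17: queue=[E,B,G,H,D,F,A,C] q_used=1 → run E
t=18: queue=[B,G,H,D,F,A,C,E] q_used=0 → run B
t=19: queue=[G,H,D,F,A,C,E] q_used=0 → run G
t=20: queue=[G,H,D,F,A,C,E] q_used=1 → run G
t=21: queue=[H,D,F,A,C,E,G] q_used=0 → run H
t=22: queue=[H,D,F,A,C,E,G] q_used=1 → run H
t=23: queue=[D,F,A,C,E,G,H] q_used=0 → run D
t=24: queue=[D,F,A,C,E,G,H] q_used=1 → run D
t=25: queue=[F,A,C,E,G,H,D] q_used=0 → run F
t=26: queue=[F,A,C,E,G,H,D] q_used=1 → run F
t=27: queue=[A,C,E,G,H,D] q_used=0 → run A
t=28: queue=[A,C,E,G,H,D] q_used=1 → run A
t=29: queue=[C,E,G,H,D] q_used=0 → run C
t=30: queue=[C,E,G,H,D] q_used=1 → run C
t=31: queue=[E,G,H,D,C] q_used=0 → run E
t=32: queue=[E,G,H,D,C] q_used=1 → run E
t=33: queue=[G,H,D,C,E] q_used=0 → run G
t=34: queue=[G,H,D,C,E] q_used=1 → run G
t=35: queue=[H,D,C,E,G] q_used=0 → run H
t=36: queue=[H,D,C,E,G] q_used=1 → run H
t=37: queue=[D,C,E,G,H] q_used=0 → run D
t=38: queue=[C,E,G,H] q_used=0 → run C
t=39: queue=[E,G,H] q_used=0 → run E
t=40: queue=[E,G,H] q_used=1 → run E
t=41: queue=[G,H] q_used=0 → run G
t=42: queue=[G,H] q_used=1 → run G
t=43: queue=[H] q_used=0 → run H
t=44: (idle)
t=45: (idle)
t=46: (idle)
t=47: (idle)
t=48: (idle)
t=49: (idle)

context switches = 24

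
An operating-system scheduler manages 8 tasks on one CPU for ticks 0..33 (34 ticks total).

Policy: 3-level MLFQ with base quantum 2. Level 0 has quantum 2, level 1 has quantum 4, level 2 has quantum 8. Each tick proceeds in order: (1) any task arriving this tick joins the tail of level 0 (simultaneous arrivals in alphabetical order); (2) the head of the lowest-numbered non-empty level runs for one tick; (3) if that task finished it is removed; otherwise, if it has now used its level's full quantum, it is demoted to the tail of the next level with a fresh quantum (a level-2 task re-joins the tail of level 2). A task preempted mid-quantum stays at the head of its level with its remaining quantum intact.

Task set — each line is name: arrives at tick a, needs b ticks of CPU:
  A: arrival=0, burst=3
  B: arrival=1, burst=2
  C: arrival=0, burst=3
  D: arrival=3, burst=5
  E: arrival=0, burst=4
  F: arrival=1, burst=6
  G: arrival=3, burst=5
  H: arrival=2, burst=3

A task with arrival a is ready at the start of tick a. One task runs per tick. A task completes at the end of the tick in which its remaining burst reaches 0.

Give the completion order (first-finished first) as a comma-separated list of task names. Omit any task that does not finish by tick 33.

completion order = B, A, C, E, F, H, D, G

t=0: L0/L1/L2 = ACE/-/- → run A
t=1: L0/L1/L2 = ACEBF/-/- → run A
t=2: L0/L1/L2 = CEBFH/A/- → run C
t=3: L0/L1/L2 = CEBFHDG/A/- → run C
t=4: L0/L1/L2 = EBFHDG/AC/- → run E
t=5: L0/L1/L2 = EBFHDG/AC/- → run E
t=6: L0/L1/L2 = BFHDG/ACE/- → run B
t=7: L0/L1/L2 = BFHDG/ACE/- → run B
t=8: L0/L1/L2 = FHDG/ACE/- → run F
t=9: L0/L1/L2 = FHDG/ACE/- → run F
t=10: L0/L1/L2 = HDG/ACEF/- → run H
t=11: L0/L1/L2 = HDG/ACEF/- → run H
t=12: L0/L1/L2 = DG/ACEFH/- → run D
t=13: L0/L1/L2 = DG/ACEFH/- → run D
t=14: L0/L1/L2 = G/ACEFHD/- → run G
t=15: L0/L1/L2 = G/ACEFHD/- → run G
t=16: L0/L1/L2 = -/ACEFHDG/- → run A
t=17: L0/L1/L2 = -/CEFHDG/- → run C
t=18: L0/L1/L2 = -/EFHDG/- → run E
t=19: L0/L1/L2 = -/EFHDG/- → run E
t=20: L0/L1/L2 = -/FHDG/- → run F
t=21: L0/L1/L2 = -/FHDG/- → run F
t=22: L0/L1/L2 = -/FHDG/- → run F
t=23: L0/L1/L2 = -/FHDG/- → run F
t=24: L0/L1/L2 = -/HDG/- → run H
t=25: L0/L1/L2 = -/DG/- → run D
t=26: L0/L1/L2 = -/DG/- → run D
t=27: L0/L1/L2 = -/DG/- → run D
t=28: L0/L1/L2 = -/G/- → run G
t=29: L0/L1/L2 = -/G/- → run G
t=30: L0/L1/L2 = -/G/- → run G
t=31: (idle)
t=32: (idle)
t=33: (idle)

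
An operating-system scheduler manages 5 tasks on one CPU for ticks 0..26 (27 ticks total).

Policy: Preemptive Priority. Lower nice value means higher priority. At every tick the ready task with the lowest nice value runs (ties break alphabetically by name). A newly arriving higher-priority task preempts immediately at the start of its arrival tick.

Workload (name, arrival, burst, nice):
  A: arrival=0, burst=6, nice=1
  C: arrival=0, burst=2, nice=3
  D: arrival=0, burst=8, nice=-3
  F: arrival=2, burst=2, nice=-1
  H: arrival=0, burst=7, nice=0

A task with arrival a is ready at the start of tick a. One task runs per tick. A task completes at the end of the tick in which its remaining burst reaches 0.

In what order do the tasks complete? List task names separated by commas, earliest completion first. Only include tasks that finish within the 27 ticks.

t=0: ready={A,C,D,H} → run D
t=1: ready={A,C,D,H} → run D
t=2: ready={A,C,D,F,H} → run D
t=3: ready={A,C,D,F,H} → run D
t=4: ready={A,C,D,F,H} → run D
t=5: ready={A,C,D,F,H} → run D
t=6: ready={A,C,D,F,H} → run D
t=7: ready={A,C,D,F,H} → run D
t=8: ready={A,C,F,H} → run F
t=9: ready={A,C,F,H} → run F
t=10: ready={A,C,H} → run H
t=11: ready={A,C,H} → run H
t=12: ready={A,C,H} → run H
t=13: ready={A,C,H} → run H
t=14: ready={A,C,H} → run H
t=15: ready={A,C,H} → run H
t=16: ready={A,C,H} → run H
t=17: ready={A,C} → run A
t=18: ready={A,C} → run A
t=19: ready={A,C} → run A
t=20: ready={A,C} → run A
t=21: ready={A,C} → run A
t=22: ready={A,C} → run A
t=23: ready={C} → run C
t=24: ready={C} → run C
t=25: (idle)
t=26: (idle)

completion order = D, F, H, A, C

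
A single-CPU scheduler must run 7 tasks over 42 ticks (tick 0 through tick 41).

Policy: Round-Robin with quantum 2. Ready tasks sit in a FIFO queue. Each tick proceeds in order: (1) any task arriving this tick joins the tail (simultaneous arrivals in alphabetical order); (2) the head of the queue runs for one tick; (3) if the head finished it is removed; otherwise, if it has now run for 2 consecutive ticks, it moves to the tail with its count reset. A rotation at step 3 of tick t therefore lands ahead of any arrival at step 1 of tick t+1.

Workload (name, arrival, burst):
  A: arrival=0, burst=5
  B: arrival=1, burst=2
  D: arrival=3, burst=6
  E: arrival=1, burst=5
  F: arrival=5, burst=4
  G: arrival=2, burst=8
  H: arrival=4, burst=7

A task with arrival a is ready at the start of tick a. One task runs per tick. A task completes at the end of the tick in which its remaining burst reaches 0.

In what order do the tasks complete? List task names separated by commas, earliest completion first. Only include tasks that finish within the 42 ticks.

completion order = B, A, F, E, D, G, H

t=0: queue=[A] q_used=0 → run A
t=1: queue=[A,B,E] q_used=1 → run A
t=2: queue=[B,E,A,G] q_used=0 → run B
t=3: queue=[B,E,A,G,D] q_used=1 → run B
t=4: queue=[E,A,G,D,H] q_used=0 → run E
t=5: queue=[E,A,G,D,H,F] q_used=1 → run E
t=6: queue=[A,G,D,H,F,E] q_used=0 → run A
t=7: queue=[A,G,D,H,F,E] q_used=1 → run A
t=8: queue=[G,D,H,F,E,A] q_used=0 → run G
t=9: queue=[G,D,H,F,E,A] q_used=1 → run G
t=10: queue=[D,H,F,E,A,G] q_used=0 → run D
t=11: queue=[D,H,F,E,A,G] q_used=1 → run D
t=12: queue=[H,F,E,A,G,D] q_used=0 → run H
t=13: queue=[H,F,E,A,G,D] q_used=1 → run H
t=14: queue=[F,E,A,G,D,H] q_used=0 → run F
t=15: queue=[F,E,A,G,D,H] q_used=1 → run F
t=16: queue=[E,A,G,D,H,F] q_used=0 → run E
t=17: queue=[E,A,G,D,H,F] q_used=1 → run E
t=18: queue=[A,G,D,H,F,E] q_used=0 → run A
t=19: queue=[G,D,H,F,E] q_used=0 → run G
t=20: queue=[G,D,H,F,E] q_used=1 → run G
t=21: queue=[D,H,F,E,G] q_used=0 → run D
t=22: queue=[D,H,F,E,G] q_used=1 → run D
t=23: queue=[H,F,E,G,D] q_used=0 → run H
t=24: queue=[H,F,E,G,D] q_used=1 → run H
t=25: queue=[F,E,G,D,H] q_used=0 → run F
t=26: queue=[F,E,G,D,H] q_used=1 → run F
t=27: queue=[E,G,D,H] q_used=0 → run E
t=28: queue=[G,D,H] q_used=0 → run G
t=29: queue=[G,D,H] q_used=1 → run G
t=30: queue=[D,H,G] q_used=0 → run D
t=31: queue=[D,H,G] q_used=1 → run D
t=32: queue=[H,G] q_used=0 → run H
t=33: queue=[H,G] q_used=1 → run H
t=34: queue=[G,H] q_used=0 → run G
t=35: queue=[G,H] q_used=1 → run G
t=36: queue=[H] q_used=0 → run H
t=37: (idle)
t=38: (idle)
t=39: (idle)
t=40: (idle)
t=41: (idle)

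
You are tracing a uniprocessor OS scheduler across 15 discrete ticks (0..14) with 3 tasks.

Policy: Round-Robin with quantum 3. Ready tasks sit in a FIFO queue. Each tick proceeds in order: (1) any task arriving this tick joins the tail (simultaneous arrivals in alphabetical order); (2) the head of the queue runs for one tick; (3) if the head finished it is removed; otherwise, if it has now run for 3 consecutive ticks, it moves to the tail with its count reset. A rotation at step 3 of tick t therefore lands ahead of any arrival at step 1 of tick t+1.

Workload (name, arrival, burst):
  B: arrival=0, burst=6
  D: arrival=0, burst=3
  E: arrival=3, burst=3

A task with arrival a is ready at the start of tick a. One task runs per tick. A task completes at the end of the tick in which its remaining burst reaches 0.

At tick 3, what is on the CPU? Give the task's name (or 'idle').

running at tick 3 = D

t=0: queue=[B,D] q_used=0 → run B
t=1: queue=[B,D] q_used=1 → run B
t=2: queue=[B,D] q_used=2 → run B
t=3: queue=[D,B,E] q_used=0 → run D
t=4: queue=[D,B,E] q_used=1 → run D
t=5: queue=[D,B,E] q_used=2 → run D
t=6: queue=[B,E] q_used=0 → run B
t=7: queue=[B,E] q_used=1 → run B
t=8: queue=[B,E] q_used=2 → run B
t=9: queue=[E] q_used=0 → run E
t=10: queue=[E] q_used=1 → run E
t=11: queue=[E] q_used=2 → run E
t=12: (idle)
t=13: (idle)
t=14: (idle)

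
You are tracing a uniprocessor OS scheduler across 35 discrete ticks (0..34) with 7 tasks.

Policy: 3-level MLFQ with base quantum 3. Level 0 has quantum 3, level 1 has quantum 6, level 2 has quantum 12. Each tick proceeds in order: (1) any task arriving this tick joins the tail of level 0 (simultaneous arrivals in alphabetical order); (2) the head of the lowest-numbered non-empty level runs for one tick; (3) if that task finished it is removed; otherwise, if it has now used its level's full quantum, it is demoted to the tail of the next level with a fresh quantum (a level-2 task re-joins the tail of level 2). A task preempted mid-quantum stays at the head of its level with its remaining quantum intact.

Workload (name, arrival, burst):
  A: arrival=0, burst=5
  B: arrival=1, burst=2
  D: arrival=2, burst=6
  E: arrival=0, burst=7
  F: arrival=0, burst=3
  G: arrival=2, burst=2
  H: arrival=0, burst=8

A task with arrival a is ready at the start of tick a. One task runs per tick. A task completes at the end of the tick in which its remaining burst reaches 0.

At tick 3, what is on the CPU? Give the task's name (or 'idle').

running at tick 3 = E

t=0: L0/L1/L2 = AEFH/-/- → run A
t=1: L0/L1/L2 = AEFHB/-/- → run A
t=2: L0/L1/L2 = AEFHBDG/-/- → run A
t=3: L0/L1/L2 = EFHBDG/A/- → run E
t=4: L0/L1/L2 = EFHBDG/A/- → run E
t=5: L0/L1/L2 = EFHBDG/A/- → run E
t=6: L0/L1/L2 = FHBDG/AE/- → run F
t=7: L0/L1/L2 = FHBDG/AE/- → run F
t=8: L0/L1/L2 = FHBDG/AE/- → run F
t=9: L0/L1/L2 = HBDG/AE/- → run H
t=10: L0/L1/L2 = HBDG/AE/- → run H
t=11: L0/L1/L2 = HBDG/AE/- → run H
t=12: L0/L1/L2 = BDG/AEH/- → run B
t=13: L0/L1/L2 = BDG/AEH/- → run B
t=14: L0/L1/L2 = DG/AEH/- → run D
t=15: L0/L1/L2 = DG/AEH/- → run D
t=16: L0/L1/L2 = DG/AEH/- → run D
t=17: L0/L1/L2 = G/AEHD/- → run G
t=18: L0/L1/L2 = G/AEHD/- → run G
t=19: L0/L1/L2 = -/AEHD/- → run A
t=20: L0/L1/L2 = -/AEHD/- → run A
t=21: L0/L1/L2 = -/EHD/- → run E
t=22: L0/L1/L2 = -/EHD/- → run E
t=23: L0/L1/L2 = -/EHD/- → run E
t=24: L0/L1/L2 = -/EHD/- → run E
t=25: L0/L1/L2 = -/HD/- → run H
t=26: L0/L1/L2 = -/HD/- → run H
t=27: L0/L1/L2 = -/HD/- → run H
t=28: L0/L1/L2 = -/HD/- → run H
t=29: L0/L1/L2 = -/HD/- → run H
t=30: L0/L1/L2 = -/D/- → run D
t=31: L0/L1/L2 = -/D/- → run D
t=32: L0/L1/L2 = -/D/- → run D
t=33: (idle)
t=34: (idle)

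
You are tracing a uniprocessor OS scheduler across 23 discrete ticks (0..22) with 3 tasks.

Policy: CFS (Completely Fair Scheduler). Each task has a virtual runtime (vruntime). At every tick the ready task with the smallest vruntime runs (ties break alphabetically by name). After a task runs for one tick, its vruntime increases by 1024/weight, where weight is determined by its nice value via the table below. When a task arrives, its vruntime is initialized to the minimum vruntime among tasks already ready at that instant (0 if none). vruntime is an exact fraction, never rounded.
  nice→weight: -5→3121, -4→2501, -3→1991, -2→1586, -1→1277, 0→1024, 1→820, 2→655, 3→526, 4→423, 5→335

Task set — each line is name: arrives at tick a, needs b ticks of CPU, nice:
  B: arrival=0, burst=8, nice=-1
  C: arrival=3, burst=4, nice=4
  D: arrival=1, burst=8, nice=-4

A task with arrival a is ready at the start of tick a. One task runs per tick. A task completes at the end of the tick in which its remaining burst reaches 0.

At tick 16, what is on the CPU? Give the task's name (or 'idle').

running at tick 16 = B

t=0: vr[B=0] → run B
t=1: vr[B=1024/1277 D=1024/1277] → run B
t=2: vr[B=2048/1277 D=1024/1277] → run D
t=3: vr[B=2048/1277 C=3868672/3193777 D=3868672/3193777] → run C
t=4: vr[B=2048/1277 C=4906875904/1350967671 D=3868672/3193777] → run D
t=5: vr[B=2048/1277 C=4906875904/1350967671 D=5176320/3193777] → run B
t=6: vr[B=3072/1277 C=4906875904/1350967671 D=5176320/3193777] → run D
t=7: vr[B=3072/1277 C=4906875904/1350967671 D=6483968/3193777] → run D
t=8: vr[B=3072/1277 C=4906875904/1350967671 D=7791616/3193777] → run B
t=9: vr[B=4096/1277 C=4906875904/1350967671 D=7791616/3193777] → run D
t=10: vr[B=4096/1277 C=4906875904/1350967671 D=9099264/3193777] → run D
t=11: vr[B=4096/1277 C=4906875904/1350967671 D=10406912/3193777] → run B
t=12: vr[B=5120/1277 C=4906875904/1350967671 D=10406912/3193777] → run D
t=13: vr[B=5120/1277 C=4906875904/1350967671 D=11714560/3193777] → run C
t=14: vr[B=5120/1277 C=8177303552/1350967671 D=11714560/3193777] → run D
t=15: vr[B=5120/1277 C=8177303552/1350967671] → run B
t=16: vr[B=6144/1277 C=8177303552/1350967671] → run B
t=17: vr[B=7168/1277 C=8177303552/1350967671] → run B
t=18: vr[C=8177303552/1350967671] → run C
t=19: vr[C=3815910400/450322557] → run C
t=20: (idle)
t=21: (idle)
t=22: (idle)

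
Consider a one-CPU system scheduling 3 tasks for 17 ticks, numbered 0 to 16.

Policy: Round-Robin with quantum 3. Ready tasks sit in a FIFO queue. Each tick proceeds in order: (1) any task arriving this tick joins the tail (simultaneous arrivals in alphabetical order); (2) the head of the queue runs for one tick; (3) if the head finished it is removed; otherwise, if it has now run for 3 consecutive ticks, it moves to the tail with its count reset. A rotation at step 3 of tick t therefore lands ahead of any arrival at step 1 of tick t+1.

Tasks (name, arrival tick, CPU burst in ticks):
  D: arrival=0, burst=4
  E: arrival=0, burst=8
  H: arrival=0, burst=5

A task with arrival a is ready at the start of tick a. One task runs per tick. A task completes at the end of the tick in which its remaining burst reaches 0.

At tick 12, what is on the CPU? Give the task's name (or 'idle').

running at tick 12 = E

t=0: queue=[D,E,H] q_used=0 → run D
t=1: queue=[D,E,H] q_used=1 → run D
t=2: queue=[D,E,H] q_used=2 → run D
t=3: queue=[E,H,D] q_used=0 → run E
t=4: queue=[E,H,D] q_used=1 → run E
t=5: queue=[E,H,D] q_used=2 → run E
t=6: queue=[H,D,E] q_used=0 → run H
t=7: queue=[H,D,E] q_used=1 → run H
t=8: queue=[H,D,E] q_used=2 → run H
t=9: queue=[D,E,H] q_used=0 → run D
t=10: queue=[E,H] q_used=0 → run E
t=11: queue=[E,H] q_used=1 → run E
t=12: queue=[E,H] q_used=2 → run E
t=13: queue=[H,E] q_used=0 → run H
t=14: queue=[H,E] q_used=1 → run H
t=15: queue=[E] q_used=0 → run E
t=16: queue=[E] q_used=1 → run E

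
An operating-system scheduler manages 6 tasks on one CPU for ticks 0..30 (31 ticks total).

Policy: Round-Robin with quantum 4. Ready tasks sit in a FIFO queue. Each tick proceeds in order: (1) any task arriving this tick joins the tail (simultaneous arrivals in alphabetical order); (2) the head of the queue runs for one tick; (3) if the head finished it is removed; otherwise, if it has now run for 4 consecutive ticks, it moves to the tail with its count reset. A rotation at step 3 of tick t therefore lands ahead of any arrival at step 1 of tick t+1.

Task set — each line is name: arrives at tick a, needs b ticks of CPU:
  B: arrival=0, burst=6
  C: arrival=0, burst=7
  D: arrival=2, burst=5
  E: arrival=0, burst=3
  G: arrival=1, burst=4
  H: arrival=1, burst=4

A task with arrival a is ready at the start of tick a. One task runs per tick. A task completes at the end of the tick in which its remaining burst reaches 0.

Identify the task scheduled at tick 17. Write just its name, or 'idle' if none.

t=0: queue=[B,C,E] q_used=0 → run B
t=1: queue=[B,C,E,G,H] q_used=1 → run B
t=2: queue=[B,C,E,G,H,D] q_used=2 → run B
t=3: queue=[B,C,E,G,H,D] q_used=3 → run B
t=4: queue=[C,E,G,H,D,B] q_used=0 → run C
t=5: queue=[C,E,G,H,D,B] q_used=1 → run C
t=6: queue=[C,E,G,H,D,B] q_used=2 → run C
t=7: queue=[C,E,G,H,D,B] q_used=3 → run C
t=8: queue=[E,G,H,D,B,C] q_used=0 → run E
t=9: queue=[E,G,H,D,B,C] q_used=1 → run E
t=10: queue=[E,G,H,D,B,C] q_used=2 → run E
t=11: queue=[G,H,D,B,C] q_used=0 → run G
t=12: queue=[G,H,D,B,C] q_used=1 → run G
t=13: queue=[G,H,D,B,C] q_used=2 → run G
t=14: queue=[G,H,D,B,C] q_used=3 → run G
t=15: queue=[H,D,B,C] q_used=0 → run H
t=16: queue=[H,D,B,C] q_used=1 → run H
t=17: queue=[H,D,B,C] q_used=2 → run H
t=18: queue=[H,D,B,C] q_used=3 → run H
t=19: queue=[D,B,C] q_used=0 → run D
t=20: queue=[D,B,C] q_used=1 → run D
t=21: queue=[D,B,C] q_used=2 → run D
t=22: queue=[D,B,C] q_used=3 → run D
t=23: queue=[B,C,D] q_used=0 → run B
t=24: queue=[B,C,D] q_used=1 → run B
t=25: queue=[C,D] q_used=0 → run C
t=26: queue=[C,D] q_used=1 → run C
t=27: queue=[C,D] q_used=2 → run C
t=28: queue=[D] q_used=0 → run D
t=29: (idle)
t=30: (idle)

running at tick 17 = H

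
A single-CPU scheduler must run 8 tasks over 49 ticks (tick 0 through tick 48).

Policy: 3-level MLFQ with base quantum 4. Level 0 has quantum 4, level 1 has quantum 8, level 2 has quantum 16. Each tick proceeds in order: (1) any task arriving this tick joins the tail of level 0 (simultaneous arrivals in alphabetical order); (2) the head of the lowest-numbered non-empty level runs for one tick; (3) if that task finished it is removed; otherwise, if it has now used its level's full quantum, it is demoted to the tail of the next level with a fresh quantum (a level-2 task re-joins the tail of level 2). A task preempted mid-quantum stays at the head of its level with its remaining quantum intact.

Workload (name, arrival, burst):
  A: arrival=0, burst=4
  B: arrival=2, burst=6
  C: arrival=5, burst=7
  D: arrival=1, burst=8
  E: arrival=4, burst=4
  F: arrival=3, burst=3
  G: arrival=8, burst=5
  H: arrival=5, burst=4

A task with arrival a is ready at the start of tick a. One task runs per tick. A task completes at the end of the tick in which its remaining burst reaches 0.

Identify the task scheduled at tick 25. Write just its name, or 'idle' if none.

t=0: L0/L1/L2 = A/-/- → run A
t=1: L0/L1/L2 = AD/-/- → run A
t=2: L0/L1/L2 = ADB/-/- → run A
t=3: L0/L1/L2 = ADBF/-/- → run A
t=4: L0/L1/L2 = DBFE/-/- → run D
t=5: L0/L1/L2 = DBFECH/-/- → run D
t=6: L0/L1/L2 = DBFECH/-/- → run D
t=7: L0/L1/L2 = DBFECH/-/- → run D
t=8: L0/L1/L2 = BFECHG/D/- → run B
t=9: L0/L1/L2 = BFECHG/D/- → run B
t=10: L0/L1/L2 = BFECHG/D/- → run B
t=11: L0/L1/L2 = BFECHG/D/- → run B
t=12: L0/L1/L2 = FECHG/DB/- → run F
t=13: L0/L1/L2 = FECHG/DB/- → run F
t=14: L0/L1/L2 = FECHG/DB/- → run F
t=15: L0/L1/L2 = ECHG/DB/- → run E
t=16: L0/L1/L2 = ECHG/DB/- → run E
t=17: L0/L1/L2 = ECHG/DB/- → run E
t=18: L0/L1/L2 = ECHG/DB/- → run E
t=19: L0/L1/L2 = CHG/DB/- → run C
t=20: L0/L1/L2 = CHG/DB/- → run C
t=21: L0/L1/L2 = CHG/DB/- → run C
t=22: L0/L1/L2 = CHG/DB/- → run C
t=23: L0/L1/L2 = HG/DBC/- → run H
t=24: L0/L1/L2 = HG/DBC/- → run H
t=25: L0/L1/L2 = HG/DBC/- → run H
t=26: L0/L1/L2 = HG/DBC/- → run H
t=27: L0/L1/L2 = G/DBC/- → run G
t=28: L0/L1/L2 = G/DBC/- → run G
t=29: L0/L1/L2 = G/DBC/- → run G
t=30: L0/L1/L2 = G/DBC/- → run G
t=31: L0/L1/L2 = -/DBCG/- → run D
t=32: L0/L1/L2 = -/DBCG/- → run D
t=33: L0/L1/L2 = -/DBCG/- → run D
t=34: L0/L1/L2 = -/DBCG/- → run D
t=35: L0/L1/L2 = -/BCG/- → run B
t=36: L0/L1/L2 = -/BCG/- → run B
t=37: L0/L1/L2 = -/CG/- → run C
t=38: L0/L1/L2 = -/CG/- → run C
t=39: L0/L1/L2 = -/CG/- → run C
t=40: L0/L1/L2 = -/G/- → run G
t=41: (idle)
t=42: (idle)
t=43: (idle)
t=44: (idle)
t=45: (idle)
t=46: (idle)
t=47: (idle)
t=48: (idle)

running at tick 25 = H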